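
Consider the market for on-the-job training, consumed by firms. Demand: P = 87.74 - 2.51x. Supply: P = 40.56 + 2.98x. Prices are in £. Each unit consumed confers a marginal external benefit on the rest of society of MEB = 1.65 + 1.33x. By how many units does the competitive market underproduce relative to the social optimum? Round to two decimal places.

Market equilibrium (private): 40.56 + 2.98x = 87.74 - 2.51x → x_m = 8.5938.
Social marginal benefit = demand + MEB = 89.39 - 1.18x.
Set SMB = MC: 89.39 - 1.18x = 40.56 + 2.98x → x* = 11.7380.
Gap = |8.5938 − 11.7380| = 3.1442.

3.14 units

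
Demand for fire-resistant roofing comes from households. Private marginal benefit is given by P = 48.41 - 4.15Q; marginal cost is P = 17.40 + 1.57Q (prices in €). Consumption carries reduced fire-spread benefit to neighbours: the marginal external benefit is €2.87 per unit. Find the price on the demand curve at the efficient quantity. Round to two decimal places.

Social marginal benefit = demand + MEB = 51.28 - 4.15Q.
Set SMB = MC: 51.28 - 4.15Q = 17.40 + 1.57Q → Q* = 5.9231.
Consumer price on the demand curve at Q*: 48.41 − 4.15×5.9231 = 23.8291.

P = €23.83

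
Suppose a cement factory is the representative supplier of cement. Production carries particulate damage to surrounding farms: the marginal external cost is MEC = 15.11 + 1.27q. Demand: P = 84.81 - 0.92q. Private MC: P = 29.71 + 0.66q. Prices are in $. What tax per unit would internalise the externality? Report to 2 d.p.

tax = $32.93 per unit

Social marginal cost = private MC + MEC = 44.82 + 1.93q.
Set SMC = demand: 44.82 + 1.93q = 84.81 - 0.92q → q* = 14.0316.
The Pigouvian tax equals MEC at q*: 15.11 + 1.27×14.0316 = 32.9301.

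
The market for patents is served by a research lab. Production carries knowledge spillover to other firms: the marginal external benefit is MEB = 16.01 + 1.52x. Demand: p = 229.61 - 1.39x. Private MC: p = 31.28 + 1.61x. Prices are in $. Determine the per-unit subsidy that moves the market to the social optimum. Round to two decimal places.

Social marginal cost = private MC − MEB = 15.27 + 0.09x.
Set SMC = demand: 15.27 + 0.09x = 229.61 - 1.39x → x* = 144.8243.
The Pigouvian subsidy equals MEB at x*: 16.01 + 1.52×144.8243 = 236.1429.

subsidy = $236.14 per unit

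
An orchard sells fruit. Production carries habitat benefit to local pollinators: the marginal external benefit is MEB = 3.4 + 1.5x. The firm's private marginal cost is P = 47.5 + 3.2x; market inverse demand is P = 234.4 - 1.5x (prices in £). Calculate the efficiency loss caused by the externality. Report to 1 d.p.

DWL = £621.1

Market equilibrium (private): 47.5 + 3.2x = 234.4 - 1.5x → x_m = 39.7660.
Social marginal cost = private MC − MEB = 44.1 + 1.7x.
Set SMC = demand: 44.1 + 1.7x = 234.4 - 1.5x → x* = 59.4688.
Height of the DWL triangle at x_m is demand(x_m) − SMC(x_m) = MEB(x_m) = 63.0489.
DWL = ½ × 19.7028 × 63.0489 = 621.1199.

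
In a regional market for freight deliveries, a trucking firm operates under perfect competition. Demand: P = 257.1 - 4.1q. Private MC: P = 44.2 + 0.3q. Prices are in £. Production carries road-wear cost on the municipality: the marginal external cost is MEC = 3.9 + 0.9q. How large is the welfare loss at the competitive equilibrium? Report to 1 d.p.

DWL = £212.4

Market equilibrium (private): 44.2 + 0.3q = 257.1 - 4.1q → q_m = 48.3864.
Social marginal cost = private MC + MEC = 48.1 + 1.2q.
Set SMC = demand: 48.1 + 1.2q = 257.1 - 4.1q → q* = 39.4340.
Height of the DWL triangle at q_m is SMC(q_m) − demand(q_m) = MEC(q_m) = 47.4477.
DWL = ½ × 8.9524 × 47.4477 = 212.3854.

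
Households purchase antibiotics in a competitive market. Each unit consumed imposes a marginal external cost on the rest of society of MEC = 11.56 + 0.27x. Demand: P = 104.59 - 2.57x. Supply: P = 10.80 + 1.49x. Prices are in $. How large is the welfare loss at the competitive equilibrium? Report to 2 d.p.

DWL = $36.58

Market equilibrium (private): 10.80 + 1.49x = 104.59 - 2.57x → x_m = 23.1010.
Social marginal benefit = demand − MEC = 93.03 - 2.84x.
Set SMB = MC: 93.03 - 2.84x = 10.80 + 1.49x → x* = 18.9908.
The loss is the area between SMB and MC from x* to x_m; with linear curves that's a triangle of height MEC(x_m).
DWL = ½ × 4.1102 × 17.7973 = 36.5752.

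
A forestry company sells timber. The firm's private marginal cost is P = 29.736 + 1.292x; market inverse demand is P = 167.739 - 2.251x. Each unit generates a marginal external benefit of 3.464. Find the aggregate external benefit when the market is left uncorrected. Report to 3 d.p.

134.926

Market equilibrium (private): 29.736 + 1.292x = 167.739 - 2.251x → x_m = 38.9509.
Total external benefit = MEB × x_m = 3.464 × 38.9509 = 134.9259.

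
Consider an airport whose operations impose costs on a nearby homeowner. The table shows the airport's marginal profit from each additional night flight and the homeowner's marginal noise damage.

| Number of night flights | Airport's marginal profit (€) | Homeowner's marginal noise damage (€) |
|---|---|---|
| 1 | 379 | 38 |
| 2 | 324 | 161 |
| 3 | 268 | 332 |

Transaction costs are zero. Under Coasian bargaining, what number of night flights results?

2

Bargaining reaches the level where marginal profit last exceeds marginal noise damage.
That holds through level 2 (324 ≥ 161) but not at 3 (268 < 332).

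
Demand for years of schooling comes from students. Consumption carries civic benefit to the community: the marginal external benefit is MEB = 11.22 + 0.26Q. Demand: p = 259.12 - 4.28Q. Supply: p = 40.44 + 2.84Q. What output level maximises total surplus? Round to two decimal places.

Social marginal benefit = demand + MEB = 270.34 - 4.02Q.
Set SMB = MC: 270.34 - 4.02Q = 40.44 + 2.84Q → Q* = 33.5131.

Q* = 33.51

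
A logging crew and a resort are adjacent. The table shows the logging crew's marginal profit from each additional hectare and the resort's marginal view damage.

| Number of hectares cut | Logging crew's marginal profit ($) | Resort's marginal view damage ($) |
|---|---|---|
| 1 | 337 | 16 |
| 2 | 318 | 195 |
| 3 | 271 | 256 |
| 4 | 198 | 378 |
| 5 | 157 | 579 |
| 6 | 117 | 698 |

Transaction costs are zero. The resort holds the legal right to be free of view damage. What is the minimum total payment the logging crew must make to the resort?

Efficient level: marginal profit ≥ marginal view damage through level 3, so k* = 3.
With the resort holding the right, the logging crew must at least compensate total damage at k*: 16 + 195 + 256 = 467.

$467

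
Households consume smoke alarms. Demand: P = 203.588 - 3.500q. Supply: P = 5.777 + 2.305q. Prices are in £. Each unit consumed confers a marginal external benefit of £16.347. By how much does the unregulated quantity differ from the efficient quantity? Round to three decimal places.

Market equilibrium (private): 5.777 + 2.305q = 203.588 - 3.500q → q_m = 34.0760.
Social marginal benefit = demand + MEB = 219.935 - 3.500q.
Set SMB = MC: 219.935 - 3.500q = 5.777 + 2.305q → q* = 36.8920.
Gap = |34.0760 − 36.8920| = 2.8160.

2.816 units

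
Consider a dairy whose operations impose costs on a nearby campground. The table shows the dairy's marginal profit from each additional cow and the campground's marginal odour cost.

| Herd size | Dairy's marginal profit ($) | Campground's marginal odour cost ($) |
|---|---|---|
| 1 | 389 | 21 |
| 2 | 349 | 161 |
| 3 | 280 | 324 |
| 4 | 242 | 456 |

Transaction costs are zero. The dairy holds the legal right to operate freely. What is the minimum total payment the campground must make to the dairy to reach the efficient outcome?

$522

Left alone the dairy would choose level 4 (marginal profit stays positive).
Efficient level: k* = 2 (marginal profit ≥ marginal odour cost through 2).
The campground must at least cover the dairy's forgone profit from cutting 4→2: 280 + 242 = 522.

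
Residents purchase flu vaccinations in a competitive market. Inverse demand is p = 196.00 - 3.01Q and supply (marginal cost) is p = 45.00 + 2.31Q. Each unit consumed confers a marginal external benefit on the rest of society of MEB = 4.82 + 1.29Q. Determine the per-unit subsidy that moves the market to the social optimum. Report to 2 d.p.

Social marginal benefit = demand + MEB = 200.82 - 1.72Q.
Set SMB = MC: 200.82 - 1.72Q = 45.00 + 2.31Q → Q* = 38.6650.
The Pigouvian subsidy equals MEB at Q*: 4.82 + 1.29×38.6650 = 54.6979.

subsidy = 54.70 per unit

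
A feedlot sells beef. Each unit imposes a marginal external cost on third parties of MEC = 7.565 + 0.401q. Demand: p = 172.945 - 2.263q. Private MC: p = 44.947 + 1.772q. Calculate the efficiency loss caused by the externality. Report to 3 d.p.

Market equilibrium (private): 44.947 + 1.772q = 172.945 - 2.263q → q_m = 31.7219.
Social marginal cost = private MC + MEC = 52.512 + 2.173q.
Set SMC = demand: 52.512 + 2.173q = 172.945 - 2.263q → q* = 27.1490.
Between q* and q_m the wedge SMC − demand runs linearly from 0 to MEC(q_m), so the loss is a triangle.
DWL = ½ × 4.5729 × 20.2855 = 46.3818.

DWL = 46.382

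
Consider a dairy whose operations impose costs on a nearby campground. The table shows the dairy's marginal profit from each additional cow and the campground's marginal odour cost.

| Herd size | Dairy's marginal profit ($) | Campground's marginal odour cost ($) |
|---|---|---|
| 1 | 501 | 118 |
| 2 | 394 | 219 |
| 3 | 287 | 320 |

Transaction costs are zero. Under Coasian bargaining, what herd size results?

Bargaining reaches the level where marginal profit last exceeds marginal odour cost.
That holds through level 2 (394 ≥ 219) but not at 3 (287 < 320).

2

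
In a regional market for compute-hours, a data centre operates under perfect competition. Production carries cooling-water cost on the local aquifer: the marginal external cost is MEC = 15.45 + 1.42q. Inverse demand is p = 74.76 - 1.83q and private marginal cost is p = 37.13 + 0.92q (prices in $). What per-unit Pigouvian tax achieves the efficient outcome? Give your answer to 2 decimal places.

tax = $23.00 per unit

Social marginal cost = private MC + MEC = 52.58 + 2.34q.
Set SMC = demand: 52.58 + 2.34q = 74.76 - 1.83q → q* = 5.3189.
The Pigouvian tax equals MEC at q*: 15.45 + 1.42×5.3189 = 23.0028.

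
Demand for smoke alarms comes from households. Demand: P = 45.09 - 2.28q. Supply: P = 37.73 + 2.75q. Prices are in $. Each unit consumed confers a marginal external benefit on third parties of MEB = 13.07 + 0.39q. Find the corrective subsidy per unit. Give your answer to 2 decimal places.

subsidy = $14.79 per unit

Social marginal benefit = demand + MEB = 58.16 - 1.89q.
Set SMB = MC: 58.16 - 1.89q = 37.73 + 2.75q → q* = 4.4030.
The Pigouvian subsidy equals MEB at q*: 13.07 + 0.39×4.4030 = 14.7872.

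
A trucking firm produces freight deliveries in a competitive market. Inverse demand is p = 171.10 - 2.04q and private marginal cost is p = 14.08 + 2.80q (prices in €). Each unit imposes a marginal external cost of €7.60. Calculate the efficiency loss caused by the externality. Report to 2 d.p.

DWL = €5.97

Market equilibrium (private): 14.08 + 2.80q = 171.10 - 2.04q → q_m = 32.4421.
Social marginal cost = private MC + MEC = 21.68 + 2.80q.
Set SMC = demand: 21.68 + 2.80q = 171.10 - 2.04q → q* = 30.8719.
The welfare-loss triangle has base |q_m − q*| and height MEC(q_m) (the vertical gap between SMC and demand is zero at q* and MEC at q_m).
DWL = ½ × 1.5702 × 7.6000 = 5.9668.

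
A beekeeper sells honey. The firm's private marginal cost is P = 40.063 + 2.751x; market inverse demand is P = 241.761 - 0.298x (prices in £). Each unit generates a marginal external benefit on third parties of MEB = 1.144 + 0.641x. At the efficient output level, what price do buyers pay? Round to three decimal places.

Social marginal cost = private MC − MEB = 38.919 + 2.110x.
Set SMC = demand: 38.919 + 2.110x = 241.761 - 0.298x → x* = 84.2367.
Consumer price on the demand curve at x*: 241.761 − 0.298×84.2367 = 216.6585.

P = £216.658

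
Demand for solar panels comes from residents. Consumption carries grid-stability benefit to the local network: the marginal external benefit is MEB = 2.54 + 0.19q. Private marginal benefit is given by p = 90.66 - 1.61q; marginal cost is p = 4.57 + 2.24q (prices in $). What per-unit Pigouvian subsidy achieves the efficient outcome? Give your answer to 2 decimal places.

subsidy = $7.14 per unit

Social marginal benefit = demand + MEB = 93.20 - 1.42q.
Set SMB = MC: 93.20 - 1.42q = 4.57 + 2.24q → q* = 24.2158.
The Pigouvian subsidy equals MEB at q*: 2.54 + 0.19×24.2158 = 7.1410.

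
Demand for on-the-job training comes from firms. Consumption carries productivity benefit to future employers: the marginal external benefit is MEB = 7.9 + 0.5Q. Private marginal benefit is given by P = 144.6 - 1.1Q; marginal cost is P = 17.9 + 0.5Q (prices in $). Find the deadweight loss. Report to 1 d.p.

Market equilibrium (private): 17.9 + 0.5Q = 144.6 - 1.1Q → Q_m = 79.1875.
Social marginal benefit = demand + MEB = 152.5 - 0.6Q.
Set SMB = MC: 152.5 - 0.6Q = 17.9 + 0.5Q → Q* = 122.3636.
The loss is the area between SMB and MC from Q* to Q_m; with linear curves that's a triangle of height MEB(Q_m).
DWL = ½ × 43.1761 × 47.4938 = 1025.2985.

DWL = $1025.3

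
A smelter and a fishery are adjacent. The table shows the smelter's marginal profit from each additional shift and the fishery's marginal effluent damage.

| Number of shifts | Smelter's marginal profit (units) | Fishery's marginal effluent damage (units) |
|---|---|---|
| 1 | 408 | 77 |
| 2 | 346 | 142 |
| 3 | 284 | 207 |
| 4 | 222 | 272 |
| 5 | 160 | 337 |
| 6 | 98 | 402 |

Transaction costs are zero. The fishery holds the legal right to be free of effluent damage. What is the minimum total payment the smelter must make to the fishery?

Efficient level: marginal profit ≥ marginal effluent damage through level 3, so k* = 3.
With the fishery holding the right, the smelter must at least compensate total damage at k*: 77 + 142 + 207 = 426.

426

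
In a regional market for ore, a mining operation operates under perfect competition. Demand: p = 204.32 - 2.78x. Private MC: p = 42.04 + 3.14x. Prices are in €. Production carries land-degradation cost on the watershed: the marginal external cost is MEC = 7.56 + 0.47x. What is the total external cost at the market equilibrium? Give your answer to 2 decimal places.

Market equilibrium (private): 42.04 + 3.14x = 204.32 - 2.78x → x_m = 27.4122.
Total external cost = ∫₀^{x_m} (7.56 + 0.47x) dx = 7.56×27.4122 + ½×0.47×27.4122² = 383.8220.

€383.82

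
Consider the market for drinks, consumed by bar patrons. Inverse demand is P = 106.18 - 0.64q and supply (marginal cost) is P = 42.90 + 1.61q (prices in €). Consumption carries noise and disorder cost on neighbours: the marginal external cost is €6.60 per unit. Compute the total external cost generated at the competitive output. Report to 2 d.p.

€185.62

Market equilibrium (private): 42.90 + 1.61q = 106.18 - 0.64q → q_m = 28.1244.
Total external cost = MEC × q_m = 6.60 × 28.1244 = 185.6210.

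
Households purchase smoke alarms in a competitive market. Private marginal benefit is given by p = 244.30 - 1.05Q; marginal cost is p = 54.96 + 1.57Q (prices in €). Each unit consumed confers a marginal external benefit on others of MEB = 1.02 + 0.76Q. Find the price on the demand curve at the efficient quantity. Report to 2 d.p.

P = €136.84

Social marginal benefit = demand + MEB = 245.32 - 0.29Q.
Set SMB = MC: 245.32 - 0.29Q = 54.96 + 1.57Q → Q* = 102.3441.
Consumer price on the demand curve at Q*: 244.30 − 1.05×102.3441 = 136.8387.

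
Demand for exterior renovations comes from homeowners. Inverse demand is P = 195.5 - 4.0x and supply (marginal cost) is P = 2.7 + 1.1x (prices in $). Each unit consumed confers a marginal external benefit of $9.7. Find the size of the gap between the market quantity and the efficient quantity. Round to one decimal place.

1.9 units

Market equilibrium (private): 2.7 + 1.1x = 195.5 - 4.0x → x_m = 37.8039.
Social marginal benefit = demand + MEB = 205.2 - 4.0x.
Set SMB = MC: 205.2 - 4.0x = 2.7 + 1.1x → x* = 39.7059.
Gap = |37.8039 − 39.7059| = 1.9020.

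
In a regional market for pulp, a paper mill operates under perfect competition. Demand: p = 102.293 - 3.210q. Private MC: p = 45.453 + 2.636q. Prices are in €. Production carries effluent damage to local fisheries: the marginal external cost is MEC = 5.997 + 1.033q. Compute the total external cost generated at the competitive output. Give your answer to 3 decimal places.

Market equilibrium (private): 45.453 + 2.636q = 102.293 - 3.210q → q_m = 9.7229.
Total external cost = ∫₀^{q_m} (5.997 + 1.033q) dq = 5.997×9.7229 + ½×1.033×9.7229² = 107.1354.

€107.135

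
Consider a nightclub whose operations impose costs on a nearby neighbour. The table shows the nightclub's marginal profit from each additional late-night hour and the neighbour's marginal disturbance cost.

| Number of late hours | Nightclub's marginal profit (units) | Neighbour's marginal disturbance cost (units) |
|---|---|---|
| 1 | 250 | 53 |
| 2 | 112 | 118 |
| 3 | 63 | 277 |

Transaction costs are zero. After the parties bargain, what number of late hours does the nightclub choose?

1

Bargaining reaches the level where marginal profit last exceeds marginal disturbance cost.
That holds through level 1 (250 ≥ 53) but not at 2 (112 < 118).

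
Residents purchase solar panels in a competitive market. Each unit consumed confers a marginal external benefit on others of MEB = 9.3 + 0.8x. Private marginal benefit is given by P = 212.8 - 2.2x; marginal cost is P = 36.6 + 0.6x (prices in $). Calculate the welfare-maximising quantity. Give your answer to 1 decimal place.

x* = 92.8

Social marginal benefit = demand + MEB = 222.1 - 1.4x.
Set SMB = MC: 222.1 - 1.4x = 36.6 + 0.6x → x* = 92.7500.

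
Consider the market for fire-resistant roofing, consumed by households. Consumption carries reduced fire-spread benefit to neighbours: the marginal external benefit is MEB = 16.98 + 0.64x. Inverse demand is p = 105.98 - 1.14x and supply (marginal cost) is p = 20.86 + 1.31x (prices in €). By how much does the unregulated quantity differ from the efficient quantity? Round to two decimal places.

Market equilibrium (private): 20.86 + 1.31x = 105.98 - 1.14x → x_m = 34.7429.
Social marginal benefit = demand + MEB = 122.96 - 0.50x.
Set SMB = MC: 122.96 - 0.50x = 20.86 + 1.31x → x* = 56.4088.
Gap = |34.7429 − 56.4088| = 21.6659.

21.67 units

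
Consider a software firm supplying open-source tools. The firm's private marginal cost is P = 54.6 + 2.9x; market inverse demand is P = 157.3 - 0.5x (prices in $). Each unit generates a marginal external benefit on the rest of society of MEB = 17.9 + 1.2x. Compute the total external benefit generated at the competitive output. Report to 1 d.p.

$1088.1

Market equilibrium (private): 54.6 + 2.9x = 157.3 - 0.5x → x_m = 30.2059.
Total external benefit = ∫₀^{x_m} (17.9 + 1.2x) dx = 17.9×30.2059 + ½×1.2×30.2059² = 1088.1234.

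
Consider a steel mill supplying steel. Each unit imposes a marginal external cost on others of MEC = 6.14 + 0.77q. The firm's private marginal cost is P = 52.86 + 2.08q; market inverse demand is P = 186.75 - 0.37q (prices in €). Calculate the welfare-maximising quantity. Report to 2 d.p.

Social marginal cost = private MC + MEC = 59.00 + 2.85q.
Set SMC = demand: 59.00 + 2.85q = 186.75 - 0.37q → q* = 39.6739.

q* = 39.67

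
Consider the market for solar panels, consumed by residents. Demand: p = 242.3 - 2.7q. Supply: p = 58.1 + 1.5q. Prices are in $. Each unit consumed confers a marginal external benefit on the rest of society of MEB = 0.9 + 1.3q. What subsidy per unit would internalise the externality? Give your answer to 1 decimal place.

Social marginal benefit = demand + MEB = 243.2 - 1.4q.
Set SMB = MC: 243.2 - 1.4q = 58.1 + 1.5q → q* = 63.8276.
The Pigouvian subsidy equals MEB at q*: 0.9 + 1.3×63.8276 = 83.8759.

subsidy = $83.9 per unit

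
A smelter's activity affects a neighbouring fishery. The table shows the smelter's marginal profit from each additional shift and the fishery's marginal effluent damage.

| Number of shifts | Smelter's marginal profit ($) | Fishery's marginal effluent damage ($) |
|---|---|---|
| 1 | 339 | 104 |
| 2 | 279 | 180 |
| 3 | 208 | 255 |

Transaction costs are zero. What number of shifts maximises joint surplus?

2

Bargaining reaches the level where marginal profit last exceeds marginal effluent damage.
That holds through level 2 (279 ≥ 180) but not at 3 (208 < 255).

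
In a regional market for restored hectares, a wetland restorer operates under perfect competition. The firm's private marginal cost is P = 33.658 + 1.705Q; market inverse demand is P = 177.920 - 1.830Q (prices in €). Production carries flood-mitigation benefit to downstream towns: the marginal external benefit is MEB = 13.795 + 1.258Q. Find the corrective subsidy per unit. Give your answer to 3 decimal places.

Social marginal cost = private MC − MEB = 19.863 + 0.447Q.
Set SMC = demand: 19.863 + 0.447Q = 177.920 - 1.830Q → Q* = 69.4146.
The Pigouvian subsidy equals MEB at Q*: 13.795 + 1.258×69.4146 = 101.1186.

subsidy = €101.119 per unit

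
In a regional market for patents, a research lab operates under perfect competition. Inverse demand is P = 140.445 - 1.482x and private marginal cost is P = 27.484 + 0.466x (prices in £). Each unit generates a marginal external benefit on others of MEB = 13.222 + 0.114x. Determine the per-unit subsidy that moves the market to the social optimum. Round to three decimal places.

subsidy = £21.065 per unit

Social marginal cost = private MC − MEB = 14.262 + 0.352x.
Set SMC = demand: 14.262 + 0.352x = 140.445 - 1.482x → x* = 68.8021.
The Pigouvian subsidy equals MEB at x*: 13.222 + 0.114×68.8021 = 21.0654.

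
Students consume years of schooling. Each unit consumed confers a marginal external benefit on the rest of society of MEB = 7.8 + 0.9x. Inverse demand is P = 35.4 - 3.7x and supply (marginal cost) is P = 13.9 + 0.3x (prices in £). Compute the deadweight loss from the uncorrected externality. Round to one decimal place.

DWL = £25.8

Market equilibrium (private): 13.9 + 0.3x = 35.4 - 3.7x → x_m = 5.3750.
Social marginal benefit = demand + MEB = 43.2 - 2.8x.
Set SMB = MC: 43.2 - 2.8x = 13.9 + 0.3x → x* = 9.4516.
The loss is the area between SMB and MC from x* to x_m; with linear curves that's a triangle of height MEB(x_m).
DWL = ½ × 4.0766 × 12.6375 = 25.7590.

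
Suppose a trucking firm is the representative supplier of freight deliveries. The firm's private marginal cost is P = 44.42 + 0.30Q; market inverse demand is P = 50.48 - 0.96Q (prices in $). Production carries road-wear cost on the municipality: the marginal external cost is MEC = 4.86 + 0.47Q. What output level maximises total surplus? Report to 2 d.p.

Social marginal cost = private MC + MEC = 49.28 + 0.77Q.
Set SMC = demand: 49.28 + 0.77Q = 50.48 - 0.96Q → Q* = 0.6936.

Q* = 0.69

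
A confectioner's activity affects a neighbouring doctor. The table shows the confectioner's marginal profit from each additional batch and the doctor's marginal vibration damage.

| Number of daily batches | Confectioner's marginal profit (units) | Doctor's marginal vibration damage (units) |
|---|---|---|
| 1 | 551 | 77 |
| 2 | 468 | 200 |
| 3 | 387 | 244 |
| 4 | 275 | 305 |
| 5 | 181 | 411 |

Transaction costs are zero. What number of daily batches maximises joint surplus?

3

Bargaining reaches the level where marginal profit last exceeds marginal vibration damage.
That holds through level 3 (387 ≥ 244) but not at 4 (275 < 305).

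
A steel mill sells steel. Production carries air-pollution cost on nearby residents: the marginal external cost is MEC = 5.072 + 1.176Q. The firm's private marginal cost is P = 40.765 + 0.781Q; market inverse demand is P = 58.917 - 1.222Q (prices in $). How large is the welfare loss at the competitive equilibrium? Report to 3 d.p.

Market equilibrium (private): 40.765 + 0.781Q = 58.917 - 1.222Q → Q_m = 9.0624.
Social marginal cost = private MC + MEC = 45.837 + 1.957Q.
Set SMC = demand: 45.837 + 1.957Q = 58.917 - 1.222Q → Q* = 4.1145.
The loss is the area between SMC and demand from Q* to Q_m; with linear curves that's a triangle of height MEC(Q_m).
DWL = ½ × 4.9479 × 15.7294 = 38.9137.

DWL = $38.914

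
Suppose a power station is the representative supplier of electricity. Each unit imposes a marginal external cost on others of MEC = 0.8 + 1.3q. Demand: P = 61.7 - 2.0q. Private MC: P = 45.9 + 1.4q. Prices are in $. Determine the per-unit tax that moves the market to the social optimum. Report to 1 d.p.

tax = $4.9 per unit

Social marginal cost = private MC + MEC = 46.7 + 2.7q.
Set SMC = demand: 46.7 + 2.7q = 61.7 - 2.0q → q* = 3.1915.
The Pigouvian tax equals MEC at q*: 0.8 + 1.3×3.1915 = 4.9490.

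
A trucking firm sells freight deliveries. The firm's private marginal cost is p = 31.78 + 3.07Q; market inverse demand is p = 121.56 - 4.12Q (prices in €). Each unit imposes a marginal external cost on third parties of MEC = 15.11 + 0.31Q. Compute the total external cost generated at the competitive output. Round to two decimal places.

€212.84

Market equilibrium (private): 31.78 + 3.07Q = 121.56 - 4.12Q → Q_m = 12.4868.
Total external cost = ∫₀^{Q_m} (15.11 + 0.31Q) dQ = 15.11×12.4868 + ½×0.31×12.4868² = 212.8432.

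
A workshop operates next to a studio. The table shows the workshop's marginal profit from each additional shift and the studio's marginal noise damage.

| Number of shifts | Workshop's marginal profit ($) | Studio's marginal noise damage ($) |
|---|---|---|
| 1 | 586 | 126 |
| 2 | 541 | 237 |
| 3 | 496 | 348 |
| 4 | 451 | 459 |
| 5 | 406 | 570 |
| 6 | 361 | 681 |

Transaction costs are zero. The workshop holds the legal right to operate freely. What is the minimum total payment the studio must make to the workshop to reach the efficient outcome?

$1218

Left alone the workshop would choose level 6 (marginal profit stays positive).
Efficient level: k* = 3 (marginal profit ≥ marginal noise damage through 3).
The studio must at least cover the workshop's forgone profit from cutting 6→3: 451 + 406 + 361 = 1218.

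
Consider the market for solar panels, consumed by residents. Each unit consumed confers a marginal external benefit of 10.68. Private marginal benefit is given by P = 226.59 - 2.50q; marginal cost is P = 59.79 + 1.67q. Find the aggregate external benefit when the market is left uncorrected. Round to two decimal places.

Market equilibrium (private): 59.79 + 1.67q = 226.59 - 2.50q → q_m = 40.0000.
Total external benefit = MEB × q_m = 10.68 × 40.0000 = 427.2000.

427.20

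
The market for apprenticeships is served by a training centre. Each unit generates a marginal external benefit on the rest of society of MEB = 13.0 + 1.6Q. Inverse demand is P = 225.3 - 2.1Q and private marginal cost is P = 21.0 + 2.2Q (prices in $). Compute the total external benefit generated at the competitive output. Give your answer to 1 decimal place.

Market equilibrium (private): 21.0 + 2.2Q = 225.3 - 2.1Q → Q_m = 47.5116.
Total external benefit = ∫₀^{Q_m} (13.0 + 1.6Q) dQ = 13.0×47.5116 + ½×1.6×47.5116² = 2423.5325.

$2423.5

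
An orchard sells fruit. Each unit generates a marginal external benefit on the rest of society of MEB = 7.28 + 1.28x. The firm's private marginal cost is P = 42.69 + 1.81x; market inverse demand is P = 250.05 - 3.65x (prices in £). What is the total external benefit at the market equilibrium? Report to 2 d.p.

Market equilibrium (private): 42.69 + 1.81x = 250.05 - 3.65x → x_m = 37.9780.
Total external benefit = ∫₀^{x_m} (7.28 + 1.28x) dx = 7.28×37.9780 + ½×1.28×37.9780² = 1199.5701.

£1199.57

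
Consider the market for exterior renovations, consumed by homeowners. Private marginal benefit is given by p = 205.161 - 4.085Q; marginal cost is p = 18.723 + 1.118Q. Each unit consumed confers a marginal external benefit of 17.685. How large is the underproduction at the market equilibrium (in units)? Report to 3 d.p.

Market equilibrium (private): 18.723 + 1.118Q = 205.161 - 4.085Q → Q_m = 35.8328.
Social marginal benefit = demand + MEB = 222.846 - 4.085Q.
Set SMB = MC: 222.846 - 4.085Q = 18.723 + 1.118Q → Q* = 39.2318.
Gap = |35.8328 − 39.2318| = 3.3990.

3.399 units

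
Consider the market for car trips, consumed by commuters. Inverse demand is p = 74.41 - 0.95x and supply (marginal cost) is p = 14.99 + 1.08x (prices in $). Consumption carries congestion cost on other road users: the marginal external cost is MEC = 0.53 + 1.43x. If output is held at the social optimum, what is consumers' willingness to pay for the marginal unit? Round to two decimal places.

Social marginal benefit = demand − MEC = 73.88 - 2.38x.
Set SMB = MC: 73.88 - 2.38x = 14.99 + 1.08x → x* = 17.0202.
Consumer price on the demand curve at x*: 74.41 − 0.95×17.0202 = 58.2408.

P = $58.24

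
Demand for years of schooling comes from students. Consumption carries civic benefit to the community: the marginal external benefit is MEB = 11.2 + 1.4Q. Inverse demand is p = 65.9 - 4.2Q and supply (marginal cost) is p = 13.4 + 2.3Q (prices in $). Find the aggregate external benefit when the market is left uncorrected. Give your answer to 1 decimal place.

$136.1

Market equilibrium (private): 13.4 + 2.3Q = 65.9 - 4.2Q → Q_m = 8.0769.
Total external benefit = ∫₀^{Q_m} (11.2 + 1.4Q) dQ = 11.2×8.0769 + ½×1.4×8.0769² = 136.1267.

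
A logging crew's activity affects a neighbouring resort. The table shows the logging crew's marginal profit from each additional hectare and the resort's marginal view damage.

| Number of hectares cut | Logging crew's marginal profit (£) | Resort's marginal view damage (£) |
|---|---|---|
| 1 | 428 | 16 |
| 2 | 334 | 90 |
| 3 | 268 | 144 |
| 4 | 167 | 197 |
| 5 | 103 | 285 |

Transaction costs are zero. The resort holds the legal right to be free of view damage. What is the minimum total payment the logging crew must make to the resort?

£250

Efficient level: marginal profit ≥ marginal view damage through level 3, so k* = 3.
With the resort holding the right, the logging crew must at least compensate total damage at k*: 16 + 90 + 144 = 250.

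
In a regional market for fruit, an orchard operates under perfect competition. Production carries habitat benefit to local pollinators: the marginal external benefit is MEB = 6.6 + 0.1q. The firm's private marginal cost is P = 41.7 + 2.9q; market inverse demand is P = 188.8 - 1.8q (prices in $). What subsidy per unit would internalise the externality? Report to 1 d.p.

Social marginal cost = private MC − MEB = 35.1 + 2.8q.
Set SMC = demand: 35.1 + 2.8q = 188.8 - 1.8q → q* = 33.4130.
The Pigouvian subsidy equals MEB at q*: 6.6 + 0.1×33.4130 = 9.9413.

subsidy = $9.9 per unit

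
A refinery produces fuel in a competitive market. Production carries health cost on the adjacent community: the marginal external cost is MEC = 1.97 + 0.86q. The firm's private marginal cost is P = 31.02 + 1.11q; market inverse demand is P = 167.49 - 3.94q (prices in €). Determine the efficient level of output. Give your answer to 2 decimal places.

Social marginal cost = private MC + MEC = 32.99 + 1.97q.
Set SMC = demand: 32.99 + 1.97q = 167.49 - 3.94q → q* = 22.7580.

q* = 22.76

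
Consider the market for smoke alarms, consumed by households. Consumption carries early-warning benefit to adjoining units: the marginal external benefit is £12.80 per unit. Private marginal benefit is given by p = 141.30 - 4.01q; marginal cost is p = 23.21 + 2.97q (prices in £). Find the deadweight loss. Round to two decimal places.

DWL = £11.74

Market equilibrium (private): 23.21 + 2.97q = 141.30 - 4.01q → q_m = 16.9183.
Social marginal benefit = demand + MEB = 154.10 - 4.01q.
Set SMB = MC: 154.10 - 4.01q = 23.21 + 2.97q → q* = 18.7521.
Between q* and q_m the wedge SMB − MC runs linearly from 0 to MEB(q_m), so the loss is a triangle.
DWL = ½ × 1.8338 × 12.8000 = 11.7363.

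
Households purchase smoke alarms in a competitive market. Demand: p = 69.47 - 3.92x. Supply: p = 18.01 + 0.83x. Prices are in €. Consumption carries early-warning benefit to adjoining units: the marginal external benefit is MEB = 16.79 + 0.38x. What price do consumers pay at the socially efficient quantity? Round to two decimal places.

Social marginal benefit = demand + MEB = 86.26 - 3.54x.
Set SMB = MC: 86.26 - 3.54x = 18.01 + 0.83x → x* = 15.6178.
Consumer price on the demand curve at x*: 69.47 − 3.92×15.6178 = 8.2482.

P = €8.25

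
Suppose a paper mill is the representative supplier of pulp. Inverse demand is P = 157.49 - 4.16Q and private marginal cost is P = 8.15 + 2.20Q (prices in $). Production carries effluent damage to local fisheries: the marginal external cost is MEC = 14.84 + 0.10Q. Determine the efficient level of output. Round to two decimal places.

Social marginal cost = private MC + MEC = 22.99 + 2.30Q.
Set SMC = demand: 22.99 + 2.30Q = 157.49 - 4.16Q → Q* = 20.8204.

Q* = 20.82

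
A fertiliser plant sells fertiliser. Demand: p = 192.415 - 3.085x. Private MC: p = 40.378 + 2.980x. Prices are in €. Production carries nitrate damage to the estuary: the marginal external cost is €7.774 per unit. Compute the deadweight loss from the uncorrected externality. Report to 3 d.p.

Market equilibrium (private): 40.378 + 2.980x = 192.415 - 3.085x → x_m = 25.0679.
Social marginal cost = private MC + MEC = 48.152 + 2.980x.
Set SMC = demand: 48.152 + 2.980x = 192.415 - 3.085x → x* = 23.7862.
The welfare-loss triangle has base |x_m − x*| and height MEC(x_m) (the vertical gap between SMC and demand is zero at x* and MEC at x_m).
DWL = ½ × 1.2817 × 7.7740 = 4.9820.

DWL = €4.982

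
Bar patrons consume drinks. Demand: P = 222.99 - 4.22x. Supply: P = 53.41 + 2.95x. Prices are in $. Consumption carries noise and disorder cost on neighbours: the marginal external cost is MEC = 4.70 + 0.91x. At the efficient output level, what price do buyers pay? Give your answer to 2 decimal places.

Social marginal benefit = demand − MEC = 218.29 - 5.13x.
Set SMB = MC: 218.29 - 5.13x = 53.41 + 2.95x → x* = 20.4059.
Consumer price on the demand curve at x*: 222.99 − 4.22×20.4059 = 136.8771.

P = $136.88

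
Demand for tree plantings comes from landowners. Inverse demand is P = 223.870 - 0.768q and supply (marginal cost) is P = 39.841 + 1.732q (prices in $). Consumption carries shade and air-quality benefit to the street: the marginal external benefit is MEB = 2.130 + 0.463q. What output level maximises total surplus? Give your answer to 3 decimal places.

Social marginal benefit = demand + MEB = 226.000 - 0.305q.
Set SMB = MC: 226.000 - 0.305q = 39.841 + 1.732q → q* = 91.3888.

q* = 91.389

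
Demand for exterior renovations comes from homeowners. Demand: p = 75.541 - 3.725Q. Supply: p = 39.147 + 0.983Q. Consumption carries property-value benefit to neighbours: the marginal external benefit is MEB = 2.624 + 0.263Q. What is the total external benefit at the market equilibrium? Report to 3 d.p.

28.142

Market equilibrium (private): 39.147 + 0.983Q = 75.541 - 3.725Q → Q_m = 7.7302.
Total external benefit = ∫₀^{Q_m} (2.624 + 0.263Q) dQ = 2.624×7.7302 + ½×0.263×7.7302² = 28.1420.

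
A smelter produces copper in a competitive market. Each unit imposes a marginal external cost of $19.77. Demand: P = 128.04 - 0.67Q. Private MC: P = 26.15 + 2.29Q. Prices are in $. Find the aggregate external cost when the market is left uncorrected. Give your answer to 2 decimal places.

Market equilibrium (private): 26.15 + 2.29Q = 128.04 - 0.67Q → Q_m = 34.4223.
Total external cost = MEC × Q_m = 19.77 × 34.4223 = 680.5289.

$680.53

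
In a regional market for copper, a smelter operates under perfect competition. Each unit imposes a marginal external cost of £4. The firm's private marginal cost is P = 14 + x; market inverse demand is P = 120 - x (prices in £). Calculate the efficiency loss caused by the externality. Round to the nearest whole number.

DWL = £4

Market equilibrium (private): 14 + x = 120 - x → x_m = 53.0000.
Social marginal cost = private MC + MEC = 18 + x.
Set SMC = demand: 18 + x = 120 - x → x* = 51.0000.
The welfare-loss triangle has base |x_m − x*| and height MEC(x_m) (the vertical gap between SMC and demand is zero at x* and MEC at x_m).
DWL = ½ × 2.0000 × 4.0000 = 4.0000.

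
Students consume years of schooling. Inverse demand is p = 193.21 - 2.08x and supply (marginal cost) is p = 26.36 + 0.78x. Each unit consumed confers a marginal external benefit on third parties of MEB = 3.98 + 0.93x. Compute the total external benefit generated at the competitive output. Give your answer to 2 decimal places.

Market equilibrium (private): 26.36 + 0.78x = 193.21 - 2.08x → x_m = 58.3392.
Total external benefit = ∫₀^{x_m} (3.98 + 0.93x) dx = 3.98×58.3392 + ½×0.93×58.3392² = 1814.8000.

1814.80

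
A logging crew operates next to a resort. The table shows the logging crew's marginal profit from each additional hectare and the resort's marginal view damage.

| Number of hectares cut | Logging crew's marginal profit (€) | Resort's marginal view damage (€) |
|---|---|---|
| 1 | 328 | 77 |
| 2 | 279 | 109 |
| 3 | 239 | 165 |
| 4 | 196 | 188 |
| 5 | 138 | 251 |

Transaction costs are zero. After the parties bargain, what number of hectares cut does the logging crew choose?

4

Bargaining reaches the level where marginal profit last exceeds marginal view damage.
That holds through level 4 (196 ≥ 188) but not at 5 (138 < 251).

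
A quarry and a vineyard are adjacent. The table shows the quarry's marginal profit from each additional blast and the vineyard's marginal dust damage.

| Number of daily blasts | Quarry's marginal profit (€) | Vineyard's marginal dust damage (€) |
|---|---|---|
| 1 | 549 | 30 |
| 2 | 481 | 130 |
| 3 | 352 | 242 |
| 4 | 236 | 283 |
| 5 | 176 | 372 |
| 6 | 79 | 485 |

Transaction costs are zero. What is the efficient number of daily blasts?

Bargaining reaches the level where marginal profit last exceeds marginal dust damage.
That holds through level 3 (352 ≥ 242) but not at 4 (236 < 283).

3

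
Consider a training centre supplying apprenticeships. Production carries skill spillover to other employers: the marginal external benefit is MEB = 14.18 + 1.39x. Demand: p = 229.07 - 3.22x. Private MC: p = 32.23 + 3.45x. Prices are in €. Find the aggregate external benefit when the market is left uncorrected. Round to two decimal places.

€1023.75

Market equilibrium (private): 32.23 + 3.45x = 229.07 - 3.22x → x_m = 29.5112.
Total external benefit = ∫₀^{x_m} (14.18 + 1.39x) dx = 14.18×29.5112 + ½×1.39×29.5112² = 1023.7519.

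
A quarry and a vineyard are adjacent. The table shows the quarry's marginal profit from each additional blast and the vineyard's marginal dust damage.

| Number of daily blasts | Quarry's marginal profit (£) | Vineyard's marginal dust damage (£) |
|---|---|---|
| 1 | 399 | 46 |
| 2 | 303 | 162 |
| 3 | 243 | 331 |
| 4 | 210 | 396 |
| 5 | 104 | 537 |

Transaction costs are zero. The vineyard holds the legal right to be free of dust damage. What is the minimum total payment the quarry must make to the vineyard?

£208

Efficient level: marginal profit ≥ marginal dust damage through level 2, so k* = 2.
With the vineyard holding the right, the quarry must at least compensate total damage at k*: 46 + 162 = 208.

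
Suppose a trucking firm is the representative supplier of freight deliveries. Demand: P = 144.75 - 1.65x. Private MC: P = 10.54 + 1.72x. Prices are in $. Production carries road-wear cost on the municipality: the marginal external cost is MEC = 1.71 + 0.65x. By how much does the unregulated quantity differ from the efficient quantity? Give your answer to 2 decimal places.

6.86 units

Market equilibrium (private): 10.54 + 1.72x = 144.75 - 1.65x → x_m = 39.8249.
Social marginal cost = private MC + MEC = 12.25 + 2.37x.
Set SMC = demand: 12.25 + 2.37x = 144.75 - 1.65x → x* = 32.9602.
Gap = |39.8249 − 32.9602| = 6.8647.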